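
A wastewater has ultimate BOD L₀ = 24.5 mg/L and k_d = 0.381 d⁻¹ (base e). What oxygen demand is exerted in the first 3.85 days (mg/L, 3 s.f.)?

y ≈ 18.8 mg/L

y_t = L₀(1 − e^(−k_d t)) = 24.5 × (1 − e^(−0.381×3.85))
= 24.5 × (1 − 0.2307) = 24.5 × 0.7693 = 18.85 mg/L.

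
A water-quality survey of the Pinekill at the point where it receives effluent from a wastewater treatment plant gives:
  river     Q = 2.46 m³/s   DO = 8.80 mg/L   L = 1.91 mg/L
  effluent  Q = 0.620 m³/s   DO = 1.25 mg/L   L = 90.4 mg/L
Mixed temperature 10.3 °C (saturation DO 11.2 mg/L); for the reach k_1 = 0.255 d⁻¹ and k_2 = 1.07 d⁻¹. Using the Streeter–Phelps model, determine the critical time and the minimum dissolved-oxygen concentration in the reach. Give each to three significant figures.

Mixed DO = (2.46×8.80 + 0.620×1.25)/(2.46+0.620) = 22.42/3.080 = 7.280 mg/L.
Mixed L₀ = (2.46×1.91 + 0.620×90.4)/(3.080) = 60.75/3.080 = 19.72 mg/L.
Initial deficit D₀ = C_s − DO₀ = 11.2 − 7.280 = 3.920 mg/L.
t_c = (1/0.8150) ln[(1.07/0.255)(1 − 3.920×0.8150/(0.255×19.72))] = 1.227 × ln(1.531) = 0.5224 d.
D_c = (0.255/1.07) × 19.72 × e^(−0.255×0.5224) = 0.2383 × 19.72 × 0.8753 = 4.114 mg/L.
Minimum DO = 11.2 − 4.114 = 7.086 mg/L.

t_c ≈ 0.522 d; minimum DO ≈ 7.09 mg/L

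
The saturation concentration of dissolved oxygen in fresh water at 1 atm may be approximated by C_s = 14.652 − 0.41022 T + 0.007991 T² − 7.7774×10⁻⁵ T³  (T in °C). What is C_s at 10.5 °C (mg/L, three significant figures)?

C_s = 14.652 − 0.41022×10.5 + 0.007991×10.5² − 7.7774×10⁻⁵×10.5³ = 11.14 mg/L.

C_s ≈ 11.1 mg/L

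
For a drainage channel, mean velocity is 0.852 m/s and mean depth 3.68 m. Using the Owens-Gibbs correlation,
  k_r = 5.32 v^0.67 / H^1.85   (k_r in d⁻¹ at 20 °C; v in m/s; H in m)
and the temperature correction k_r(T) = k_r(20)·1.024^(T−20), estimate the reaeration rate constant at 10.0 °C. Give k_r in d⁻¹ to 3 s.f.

k_r(20) = 5.32 × 0.852^0.67 / 3.68^1.85 = 5.32 × 0.8982 / 11.14 = 0.4290 d⁻¹.
k_r(10.0) = 0.4290 × 1.024^(10.0−20) = 0.4290 × 0.7889 = 0.3384 d⁻¹.

k_r ≈ 0.338 d⁻¹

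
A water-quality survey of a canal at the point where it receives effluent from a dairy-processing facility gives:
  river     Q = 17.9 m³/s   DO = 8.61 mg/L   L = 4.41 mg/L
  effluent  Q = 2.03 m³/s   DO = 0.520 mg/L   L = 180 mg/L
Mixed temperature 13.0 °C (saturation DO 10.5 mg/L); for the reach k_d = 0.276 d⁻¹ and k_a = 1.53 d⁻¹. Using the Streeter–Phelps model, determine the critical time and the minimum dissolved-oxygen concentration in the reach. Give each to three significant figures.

Mixed DO = (17.9×8.61 + 2.03×0.520)/(17.9+2.03) = 155.2/19.93 = 7.786 mg/L.
Mixed L₀ = (17.9×4.41 + 2.03×180)/(19.93) = 444.3/19.93 = 22.29 mg/L.
Initial deficit D₀ = C_s − DO₀ = 10.5 − 7.786 = 2.714 mg/L.
t_c = (1/1.254) ln[(1.53/0.276)(1 − 2.714×1.254/(0.276×22.29))] = 0.7974 × ln(2.477) = 0.7235 d.
D_c = (0.276/1.53) × 22.29 × e^(−0.276×0.7235) = 0.1804 × 22.29 × 0.8190 = 3.294 mg/L.
Minimum DO = 10.5 − 3.294 = 7.206 mg/L.

t_c ≈ 0.723 d; minimum DO ≈ 7.21 mg/L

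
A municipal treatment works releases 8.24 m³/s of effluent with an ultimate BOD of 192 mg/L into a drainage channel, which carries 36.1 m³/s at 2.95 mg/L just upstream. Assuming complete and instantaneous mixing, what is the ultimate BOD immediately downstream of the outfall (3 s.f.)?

Flow-weighted mixing: C = (Q_r C_r + Q_w C_w)/(Q_r + Q_w)
= (36.1×2.95 + 8.24×192)/(36.1 + 8.24) = 1689/44.34 = 38.08 mg/L.

38.1 mg/L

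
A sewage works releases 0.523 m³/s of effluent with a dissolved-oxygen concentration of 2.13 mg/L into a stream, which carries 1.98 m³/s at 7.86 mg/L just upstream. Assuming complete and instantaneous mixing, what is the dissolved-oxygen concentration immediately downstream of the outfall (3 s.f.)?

6.66 mg/L

Flow-weighted mixing: C = (Q_r C_r + Q_w C_w)/(Q_r + Q_w)
= (1.98×7.86 + 0.523×2.13)/(1.98 + 0.523) = 16.68/2.503 = 6.663 mg/L.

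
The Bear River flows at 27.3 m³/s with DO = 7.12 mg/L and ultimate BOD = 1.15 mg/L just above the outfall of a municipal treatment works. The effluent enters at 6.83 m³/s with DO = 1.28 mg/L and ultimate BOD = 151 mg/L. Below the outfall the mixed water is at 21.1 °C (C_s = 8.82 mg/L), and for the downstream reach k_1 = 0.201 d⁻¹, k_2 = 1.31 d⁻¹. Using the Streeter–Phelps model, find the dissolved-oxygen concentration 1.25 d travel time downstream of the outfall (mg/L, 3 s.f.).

Mixed DO = (27.3×7.12 + 6.83×1.28)/(27.3+6.83) = 203.1/34.13 = 5.951 mg/L.
Mixed L₀ = (27.3×1.15 + 6.83×151)/(34.13) = 1063/34.13 = 31.14 mg/L.
Initial deficit D₀ = C_s − DO₀ = 8.82 − 5.951 = 2.869 mg/L.
D(1.25) = [0.201×31.14/(1.31−0.201)](e^(−0.201×1.25) − e^(−1.31×1.25)) + 2.869 e^(−1.31×1.25)
= 5.644 × (0.7778 − 0.1945) + 2.869 × 0.1945 = 3.850 mg/L.
DO = 8.82 − 3.850 = 4.970 mg/L.

DO ≈ 4.97 mg/L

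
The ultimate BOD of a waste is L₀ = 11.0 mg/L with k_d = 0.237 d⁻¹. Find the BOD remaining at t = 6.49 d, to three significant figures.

L ≈ 2.36 mg/L

L_t = L₀ e^(−k_d t) = 11.0 × e^(−0.237×6.49) = 11.0 × 0.2148 = 2.363 mg/L.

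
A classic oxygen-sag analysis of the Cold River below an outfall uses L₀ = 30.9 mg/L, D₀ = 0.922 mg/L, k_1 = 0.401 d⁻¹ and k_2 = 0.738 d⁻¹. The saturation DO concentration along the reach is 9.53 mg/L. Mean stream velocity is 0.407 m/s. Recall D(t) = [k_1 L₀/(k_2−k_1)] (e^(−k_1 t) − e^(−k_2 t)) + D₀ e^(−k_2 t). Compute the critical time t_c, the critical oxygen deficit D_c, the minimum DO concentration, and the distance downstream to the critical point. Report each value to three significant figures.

t_c ≈ 1.73 d; D_c ≈ 8.37 mg/L; min DO ≈ 1.16 mg/L; x_c ≈ 61.0 km

t_c = [1/(k_2−k_1)] ln[(k_2/k_1)(1 − D₀(k_2−k_1)/(k_1 L₀))]
= [1/(0.738−0.401)] ln[(0.738/0.401)(1 − 0.922×0.3370/(0.401×30.9))]
= (1/0.3370) ln[1.840 × 0.9749] = 2.967 × ln(1.794) = 2.967 × 0.5846 = 1.735 d.
D_c = (k_1/k_2) L₀ e^(−k_1 t_c) = (0.401/0.738) × 30.9 × e^(−0.401×1.735) = 0.5434 × 30.9 × 0.4988 = 8.374 mg/L.
Minimum DO = C_s − D_c = 9.53 − 8.374 = 1.156 mg/L.
x_c = v t_c = 0.407 m/s × 1.735 d × 86400 s/d = 61000 m ≈ 61.0 km.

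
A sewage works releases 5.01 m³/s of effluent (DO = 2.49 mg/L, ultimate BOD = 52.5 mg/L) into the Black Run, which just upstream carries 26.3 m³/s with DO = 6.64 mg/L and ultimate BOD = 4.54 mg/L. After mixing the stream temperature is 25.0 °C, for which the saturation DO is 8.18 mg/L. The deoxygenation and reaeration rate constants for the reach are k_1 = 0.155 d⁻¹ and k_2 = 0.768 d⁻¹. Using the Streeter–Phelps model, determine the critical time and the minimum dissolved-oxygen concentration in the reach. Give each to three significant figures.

Mixed DO = (26.3×6.64 + 5.01×2.49)/(26.3+5.01) = 187.1/31.31 = 5.976 mg/L.
Mixed L₀ = (26.3×4.54 + 5.01×52.5)/(31.31) = 382.4/31.31 = 12.21 mg/L.
Initial deficit D₀ = C_s − DO₀ = 8.18 − 5.976 = 2.204 mg/L.
t_c = (1/0.6130) ln[(0.768/0.155)(1 − 2.204×0.6130/(0.155×12.21))] = 1.631 × ln(1.419) = 0.5707 d.
D_c = (0.155/0.768) × 12.21 × e^(−0.155×0.5707) = 0.2018 × 12.21 × 0.9153 = 2.256 mg/L.
Minimum DO = 8.18 − 2.256 = 5.924 mg/L.

t_c ≈ 0.571 d; minimum DO ≈ 5.92 mg/L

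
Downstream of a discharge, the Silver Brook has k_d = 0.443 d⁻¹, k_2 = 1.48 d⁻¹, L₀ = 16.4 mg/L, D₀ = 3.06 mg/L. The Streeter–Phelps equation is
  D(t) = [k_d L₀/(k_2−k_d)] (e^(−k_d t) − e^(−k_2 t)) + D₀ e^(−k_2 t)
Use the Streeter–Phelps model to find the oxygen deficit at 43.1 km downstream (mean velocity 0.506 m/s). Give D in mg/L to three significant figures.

D ≈ 3.61 mg/L

Travel time t = x/v = 43.1 km / (0.506 m/s) = 43100 m / 0.506 m/s = 85180 s = 0.9859 d.
k_d L₀/(k_2−k_d) = 0.443×16.4/(1.48−0.443) = 7.265/1.037 = 7.006 mg/L.
e^(−k_d t) = e^(−0.443×0.9859) = 0.6461; e^(−k_2 t) = e^(−1.48×0.9859) = 0.2325.
D = 7.006 × (0.6461 − 0.2325) + 3.06 × 0.2325 = 2.898 + 0.7113 = 3.610 mg/L.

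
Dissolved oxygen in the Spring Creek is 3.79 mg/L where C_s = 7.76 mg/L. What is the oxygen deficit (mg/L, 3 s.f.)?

D = C_s − C = 7.76 − 3.79 = 3.97 mg/L.

D ≈ 3.97 mg/L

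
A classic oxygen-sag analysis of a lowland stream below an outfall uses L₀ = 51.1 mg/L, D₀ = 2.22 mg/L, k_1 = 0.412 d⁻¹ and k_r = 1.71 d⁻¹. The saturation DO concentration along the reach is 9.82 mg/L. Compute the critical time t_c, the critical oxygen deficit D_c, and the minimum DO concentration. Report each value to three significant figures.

t_c ≈ 0.983 d; D_c ≈ 8.21 mg/L; min DO ≈ 1.61 mg/L

At the critical point dD/dt = 0, so k_1 L₀ e^(−k_1 t) = k_r D. Substituting D(t) from the Streeter–Phelps equation and solving for t gives
t_c = ln[(k_r/k_1)(1 − D₀(k_r−k_1)/(k_1 L₀))] / (k_r−k_1).
Here k_r−k_1 = 1.298 d⁻¹ and 1 − D₀(k_r−k_1)/(k_1 L₀) = 1 − 2.22×1.298/(0.412×51.1) = 0.8631, so
t_c = ln(4.150 × 0.8631) / 1.298 = 1.276 / 1.298 = 0.9831 d.
D_c = (k_1/k_r) L₀ e^(−k_1 t_c) = (0.412/1.71) × 51.1 × e^(−0.412×0.9831) = 0.2409 × 51.1 × 0.6670 = 8.211 mg/L.
Minimum DO = C_s − D_c = 9.82 − 8.211 = 1.609 mg/L.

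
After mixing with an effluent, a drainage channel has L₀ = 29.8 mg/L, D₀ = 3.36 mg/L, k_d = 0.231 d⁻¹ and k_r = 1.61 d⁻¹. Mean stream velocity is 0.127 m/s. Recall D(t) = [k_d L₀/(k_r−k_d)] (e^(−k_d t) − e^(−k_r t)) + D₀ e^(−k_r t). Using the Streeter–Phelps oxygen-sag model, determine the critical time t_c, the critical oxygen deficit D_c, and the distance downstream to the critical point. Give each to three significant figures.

With k_r/k_d = 6.970 and 1 − D₀(k_r−k_d)/(k_d L₀) = 0.3269,
t_c = ln(6.970 × 0.3269) / (1.61 − 0.231) = ln(2.278) / 1.379 = 0.8235/1.379 = 0.5972 d.
D_c = (k_d/k_r) L₀ e^(−k_d t_c) = (0.231/1.61) × 29.8 × e^(−0.231×0.5972) = 0.1435 × 29.8 × 0.8711 = 3.725 mg/L.
x_c = v t_c = 0.127 m/s × 0.5972 d × 86400 s/d = 6553 m ≈ 6.55 km.

t_c ≈ 0.597 d; D_c ≈ 3.72 mg/L; x_c ≈ 6.55 km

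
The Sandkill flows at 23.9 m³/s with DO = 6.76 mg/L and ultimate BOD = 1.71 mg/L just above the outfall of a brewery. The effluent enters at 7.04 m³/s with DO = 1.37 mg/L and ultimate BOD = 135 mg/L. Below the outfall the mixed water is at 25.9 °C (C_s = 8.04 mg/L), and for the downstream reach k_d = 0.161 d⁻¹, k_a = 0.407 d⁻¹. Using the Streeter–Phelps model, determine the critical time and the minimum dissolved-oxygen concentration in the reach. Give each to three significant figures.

Mixed DO = (23.9×6.76 + 7.04×1.37)/(23.9+7.04) = 171.2/30.94 = 5.534 mg/L.
Mixed L₀ = (23.9×1.71 + 7.04×135)/(30.94) = 991.3/30.94 = 32.04 mg/L.
Initial deficit D₀ = C_s − DO₀ = 8.04 − 5.534 = 2.506 mg/L.
t_c = (1/0.2460) ln[(0.407/0.161)(1 − 2.506×0.2460/(0.161×32.04))] = 4.065 × ln(2.226) = 3.252 d.
D_c = (0.161/0.407) × 32.04 × e^(−0.161×3.252) = 0.3956 × 32.04 × 0.5924 = 7.507 mg/L.
Minimum DO = 8.04 − 7.507 = 0.5327 mg/L.

t_c ≈ 3.25 d; minimum DO ≈ 0.533 mg/L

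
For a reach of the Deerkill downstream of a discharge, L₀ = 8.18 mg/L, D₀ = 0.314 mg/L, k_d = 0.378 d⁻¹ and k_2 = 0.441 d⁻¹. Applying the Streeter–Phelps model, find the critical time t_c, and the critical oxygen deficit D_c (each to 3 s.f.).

With k_2/k_d = 1.167 and 1 − D₀(k_2−k_d)/(k_d L₀) = 0.9936,
t_c = ln(1.167 × 0.9936) / (0.441 − 0.378) = ln(1.159) / 0.06300 = 0.1477/0.06300 = 2.345 d.
L(t_c) = L₀ e^(−k_d t_c) = 8.18 × 0.4121 = 3.371 mg/L, and at the critical point k_2 D_c = k_d L, so D_c = (0.378/0.441) × 3.371 = 2.890 mg/L.

t_c ≈ 2.34 d; D_c ≈ 2.89 mg/L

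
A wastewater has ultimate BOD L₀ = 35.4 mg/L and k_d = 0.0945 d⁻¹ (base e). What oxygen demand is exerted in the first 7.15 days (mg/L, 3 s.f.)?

y ≈ 17.4 mg/L

y_t = L₀(1 − e^(−k_d t)) = 35.4 × (1 − e^(−0.0945×7.15))
= 35.4 × (1 − 0.5088) = 35.4 × 0.4912 = 17.39 mg/L.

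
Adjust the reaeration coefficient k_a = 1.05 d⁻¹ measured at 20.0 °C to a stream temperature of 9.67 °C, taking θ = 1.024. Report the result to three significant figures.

k_a(T₂) = k_a(T₁) · θ^(T₂−T₁) = 1.05 × 1.024^(9.67−20.0)
= 1.05 × 1.024^-10.3 = 1.05 × 0.7827 = 0.8218 d⁻¹.

k_a ≈ 0.822 d⁻¹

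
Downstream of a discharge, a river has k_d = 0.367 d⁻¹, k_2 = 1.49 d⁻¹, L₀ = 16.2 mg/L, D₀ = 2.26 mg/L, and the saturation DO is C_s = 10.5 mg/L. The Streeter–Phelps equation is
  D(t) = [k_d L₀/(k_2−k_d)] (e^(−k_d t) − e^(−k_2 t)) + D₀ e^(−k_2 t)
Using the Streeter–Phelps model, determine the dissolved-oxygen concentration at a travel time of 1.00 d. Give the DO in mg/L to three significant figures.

DO ≈ 7.52 mg/L

k_d L₀/(k_2−k_d) = 0.367×16.2/(1.49−0.367) = 5.945/1.123 = 5.294 mg/L.
e^(−k_d t) = e^(−0.367×1.000) = 0.6928; e^(−k_2 t) = e^(−1.49×1.000) = 0.2254.
D = 5.294 × (0.6928 − 0.2254) + 2.26 × 0.2254 = 2.475 + 0.5093 = 2.984 mg/L.
DO = C_s − D = 10.5 − 2.984 = 7.516 mg/L.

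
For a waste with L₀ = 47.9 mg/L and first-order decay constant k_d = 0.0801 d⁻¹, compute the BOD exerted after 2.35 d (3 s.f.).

y_t = L₀(1 − e^(−k_d t)) = 47.9 × (1 − e^(−0.0801×2.35))
= 47.9 × (1 − 0.8284) = 47.9 × 0.1716 = 8.219 mg/L.

y ≈ 8.22 mg/L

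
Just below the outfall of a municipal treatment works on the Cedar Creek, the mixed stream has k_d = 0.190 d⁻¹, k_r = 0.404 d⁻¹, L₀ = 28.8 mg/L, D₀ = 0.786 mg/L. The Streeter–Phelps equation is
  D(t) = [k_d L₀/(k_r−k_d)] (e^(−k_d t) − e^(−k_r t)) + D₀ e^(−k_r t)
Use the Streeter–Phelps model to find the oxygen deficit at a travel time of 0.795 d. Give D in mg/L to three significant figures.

D ≈ 4.01 mg/L

k_d L₀/(k_r−k_d) = 0.190×28.8/(0.404−0.190) = 5.472/0.2140 = 25.57 mg/L.
e^(−k_d t) = e^(−0.190×0.7950) = 0.8598; e^(−k_r t) = e^(−0.404×0.7950) = 0.7253.
D = 25.57 × (0.8598 − 0.7253) + 0.786 × 0.7253 = 3.439 + 0.5701 = 4.010 mg/L.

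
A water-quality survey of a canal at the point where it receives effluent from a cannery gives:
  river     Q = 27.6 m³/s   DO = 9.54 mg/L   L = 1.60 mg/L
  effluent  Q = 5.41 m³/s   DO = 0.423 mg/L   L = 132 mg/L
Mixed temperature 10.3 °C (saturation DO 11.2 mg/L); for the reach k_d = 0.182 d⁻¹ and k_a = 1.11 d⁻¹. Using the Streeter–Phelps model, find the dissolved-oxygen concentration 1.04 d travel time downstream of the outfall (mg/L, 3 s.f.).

Mixed DO = (27.6×9.54 + 5.41×0.423)/(27.6+5.41) = 265.6/33.01 = 8.046 mg/L.
Mixed L₀ = (27.6×1.60 + 5.41×132)/(33.01) = 758.3/33.01 = 22.97 mg/L.
Initial deficit D₀ = C_s − DO₀ = 11.2 − 8.046 = 3.154 mg/L.
D(1.04) = [0.182×22.97/(1.11−0.182)](e^(−0.182×1.04) − e^(−1.11×1.04)) + 3.154 e^(−1.11×1.04)
= 4.505 × (0.8276 − 0.3152) + 3.154 × 0.3152 = 3.302 mg/L.
DO = 11.2 − 3.302 = 7.898 mg/L.

DO ≈ 7.90 mg/L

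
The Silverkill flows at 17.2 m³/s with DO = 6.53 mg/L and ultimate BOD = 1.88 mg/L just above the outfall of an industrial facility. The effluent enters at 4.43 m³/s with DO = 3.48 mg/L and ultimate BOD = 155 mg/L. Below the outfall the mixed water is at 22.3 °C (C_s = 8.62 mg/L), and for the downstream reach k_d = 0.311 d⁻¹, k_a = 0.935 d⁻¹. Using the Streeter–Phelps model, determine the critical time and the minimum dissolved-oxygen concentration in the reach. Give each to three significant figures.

t_c ≈ 1.48 d; minimum DO ≈ 1.64 mg/L

Mixed DO = (17.2×6.53 + 4.43×3.48)/(17.2+4.43) = 127.7/21.63 = 5.905 mg/L.
Mixed L₀ = (17.2×1.88 + 4.43×155)/(21.63) = 719.0/21.63 = 33.24 mg/L.
Initial deficit D₀ = C_s − DO₀ = 8.62 − 5.905 = 2.715 mg/L.
t_c = (1/0.6240) ln[(0.935/0.311)(1 − 2.715×0.6240/(0.311×33.24))] = 1.603 × ln(2.514) = 1.477 d.
D_c = (0.311/0.935) × 33.24 × e^(−0.311×1.477) = 0.3326 × 33.24 × 0.6317 = 6.984 mg/L.
Minimum DO = 8.62 − 6.984 = 1.636 mg/L.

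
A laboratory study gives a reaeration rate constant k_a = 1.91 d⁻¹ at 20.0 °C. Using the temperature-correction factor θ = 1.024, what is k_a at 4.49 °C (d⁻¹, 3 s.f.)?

k_a(T₂) = k_a(T₁) · θ^(T₂−T₁) = 1.91 × 1.024^(4.49−20.0)
= 1.91 × 1.024^-15.5 = 1.91 × 0.6922 = 1.322 d⁻¹.

k_a ≈ 1.32 d⁻¹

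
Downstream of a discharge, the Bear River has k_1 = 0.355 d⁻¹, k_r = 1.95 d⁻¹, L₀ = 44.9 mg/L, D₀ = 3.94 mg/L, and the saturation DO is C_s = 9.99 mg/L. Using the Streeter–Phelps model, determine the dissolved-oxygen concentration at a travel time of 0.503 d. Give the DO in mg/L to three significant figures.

DO ≈ 3.90 mg/L

k_1 L₀/(k_r−k_1) = 0.355×44.9/(1.95−0.355) = 15.94/1.595 = 9.993 mg/L.
e^(−k_1 t) = e^(−0.355×0.5030) = 0.8365; e^(−k_r t) = e^(−1.95×0.5030) = 0.3750.
D = 9.993 × (0.8365 − 0.3750) + 3.94 × 0.3750 = 4.612 + 1.477 = 6.089 mg/L.
DO = C_s − D = 9.99 − 6.089 = 3.901 mg/L.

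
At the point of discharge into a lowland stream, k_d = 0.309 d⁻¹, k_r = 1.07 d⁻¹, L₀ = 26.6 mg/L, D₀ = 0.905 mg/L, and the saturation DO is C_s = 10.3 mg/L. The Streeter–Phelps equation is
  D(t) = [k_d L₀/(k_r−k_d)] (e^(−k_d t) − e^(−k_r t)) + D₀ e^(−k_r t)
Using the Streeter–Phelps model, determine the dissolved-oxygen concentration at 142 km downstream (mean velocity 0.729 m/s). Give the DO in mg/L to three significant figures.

Travel time t = x/v = 142 km / (0.729 m/s) = 142000 m / 0.729 m/s = 194800 s = 2.254 d.
k_d L₀/(k_r−k_d) = 0.309×26.6/(1.07−0.309) = 8.219/0.7610 = 10.80 mg/L.
e^(−k_d t) = e^(−0.309×2.254) = 0.4983; e^(−k_r t) = e^(−1.07×2.254) = 0.08961.
D = 10.80 × (0.4983 − 0.08961) + 0.905 × 0.08961 = 4.414 + 0.08110 = 4.495 mg/L.
DO = C_s − D = 10.3 − 4.495 = 5.805 mg/L.

DO ≈ 5.81 mg/L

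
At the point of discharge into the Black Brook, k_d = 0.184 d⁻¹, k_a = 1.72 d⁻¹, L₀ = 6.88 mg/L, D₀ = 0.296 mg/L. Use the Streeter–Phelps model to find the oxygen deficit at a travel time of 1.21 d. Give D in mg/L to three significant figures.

k_d L₀/(k_a−k_d) = 0.184×6.88/(1.72−0.184) = 1.266/1.536 = 0.8242 mg/L.
e^(−k_d t) = e^(−0.184×1.210) = 0.8004; e^(−k_a t) = e^(−1.72×1.210) = 0.1248.
D = 0.8242 × (0.8004 − 0.1248) + 0.296 × 0.1248 = 0.5568 + 0.03693 = 0.5938 mg/L.

D ≈ 0.594 mg/L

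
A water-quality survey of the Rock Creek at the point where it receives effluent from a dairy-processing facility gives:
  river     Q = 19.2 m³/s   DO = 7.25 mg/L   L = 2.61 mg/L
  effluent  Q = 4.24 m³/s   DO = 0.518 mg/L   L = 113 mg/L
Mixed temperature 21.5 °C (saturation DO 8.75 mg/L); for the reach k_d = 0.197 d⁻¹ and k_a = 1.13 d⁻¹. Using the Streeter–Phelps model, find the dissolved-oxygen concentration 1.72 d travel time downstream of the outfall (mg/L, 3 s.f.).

Mixed DO = (19.2×7.25 + 4.24×0.518)/(19.2+4.24) = 141.4/23.44 = 6.032 mg/L.
Mixed L₀ = (19.2×2.61 + 4.24×113)/(23.44) = 529.2/23.44 = 22.58 mg/L.
Initial deficit D₀ = C_s − DO₀ = 8.75 − 6.032 = 2.718 mg/L.
D(1.72) = [0.197×22.58/(1.13−0.197)](e^(−0.197×1.72) − e^(−1.13×1.72)) + 2.718 e^(−1.13×1.72)
= 4.767 × (0.7126 − 0.1432) + 2.718 × 0.1432 = 3.104 mg/L.
DO = 8.75 − 3.104 = 5.646 mg/L.

DO ≈ 5.65 mg/L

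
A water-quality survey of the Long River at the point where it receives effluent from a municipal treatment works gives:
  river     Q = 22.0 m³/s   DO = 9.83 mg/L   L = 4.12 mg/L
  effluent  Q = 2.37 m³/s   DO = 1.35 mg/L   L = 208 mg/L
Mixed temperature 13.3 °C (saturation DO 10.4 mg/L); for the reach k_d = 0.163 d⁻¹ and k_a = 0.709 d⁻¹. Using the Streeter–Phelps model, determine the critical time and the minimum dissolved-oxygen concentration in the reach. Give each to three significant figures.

t_c ≈ 2.30 d; minimum DO ≈ 6.61 mg/L

Mixed DO = (22.0×9.83 + 2.37×1.35)/(22.0+2.37) = 219.5/24.37 = 9.005 mg/L.
Mixed L₀ = (22.0×4.12 + 2.37×208)/(24.37) = 583.6/24.37 = 23.95 mg/L.
Initial deficit D₀ = C_s − DO₀ = 10.4 − 9.005 = 1.395 mg/L.
t_c = (1/0.5460) ln[(0.709/0.163)(1 − 1.395×0.5460/(0.163×23.95))] = 1.832 × ln(3.501) = 2.295 d.
D_c = (0.163/0.709) × 23.95 × e^(−0.163×2.295) = 0.2299 × 23.95 × 0.6879 = 3.787 mg/L.
Minimum DO = 10.4 − 3.787 = 6.613 mg/L.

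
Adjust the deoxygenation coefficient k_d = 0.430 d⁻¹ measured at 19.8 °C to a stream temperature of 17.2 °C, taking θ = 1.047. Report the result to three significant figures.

k_d(T₂) = k_d(T₁) · θ^(T₂−T₁) = 0.430 × 1.047^(17.2−19.8)
= 0.430 × 1.047^-2.60 = 0.430 × 0.8874 = 0.3816 d⁻¹.

k_d ≈ 0.382 d⁻¹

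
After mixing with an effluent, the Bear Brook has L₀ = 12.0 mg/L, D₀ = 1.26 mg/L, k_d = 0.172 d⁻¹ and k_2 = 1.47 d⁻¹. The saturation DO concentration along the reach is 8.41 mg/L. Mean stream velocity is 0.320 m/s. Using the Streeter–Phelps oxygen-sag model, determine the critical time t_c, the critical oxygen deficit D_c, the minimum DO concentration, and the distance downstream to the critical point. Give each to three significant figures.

At the critical point dD/dt = 0, so k_d L₀ e^(−k_d t) = k_2 D. Substituting D(t) from the Streeter–Phelps equation and solving for t gives
t_c = ln[(k_2/k_d)(1 − D₀(k_2−k_d)/(k_d L₀))] / (k_2−k_d).
Here k_2−k_d = 1.298 d⁻¹ and 1 − D₀(k_2−k_d)/(k_d L₀) = 1 − 1.26×1.298/(0.172×12.0) = 0.2076, so
t_c = ln(8.547 × 0.2076) / 1.298 = 0.5735 / 1.298 = 0.4418 d.
D_c = (k_d/k_2) L₀ e^(−k_d t_c) = (0.172/1.47) × 12.0 × e^(−0.172×0.4418) = 0.1170 × 12.0 × 0.9268 = 1.301 mg/L.
Minimum DO = C_s − D_c = 8.41 − 1.301 = 7.109 mg/L.
x_c = v t_c = 0.320 m/s × 0.4418 d × 86400 s/d = 12210 m ≈ 12.2 km.

t_c ≈ 0.442 d; D_c ≈ 1.30 mg/L; min DO ≈ 7.11 mg/L; x_c ≈ 12.2 km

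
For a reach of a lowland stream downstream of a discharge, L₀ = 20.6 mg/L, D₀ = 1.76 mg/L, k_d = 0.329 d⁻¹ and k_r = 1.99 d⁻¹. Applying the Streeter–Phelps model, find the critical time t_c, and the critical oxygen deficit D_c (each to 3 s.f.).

t_c ≈ 0.744 d; D_c ≈ 2.67 mg/L

With k_r/k_d = 6.049 and 1 − D₀(k_r−k_d)/(k_d L₀) = 0.5687,
t_c = ln(6.049 × 0.5687) / (1.99 − 0.329) = ln(3.440) / 1.661 = 1.235/1.661 = 0.7437 d.
D_c = (k_d/k_r) L₀ e^(−k_d t_c) = (0.329/1.99) × 20.6 × e^(−0.329×0.7437) = 0.1653 × 20.6 × 0.7829 = 2.667 mg/L.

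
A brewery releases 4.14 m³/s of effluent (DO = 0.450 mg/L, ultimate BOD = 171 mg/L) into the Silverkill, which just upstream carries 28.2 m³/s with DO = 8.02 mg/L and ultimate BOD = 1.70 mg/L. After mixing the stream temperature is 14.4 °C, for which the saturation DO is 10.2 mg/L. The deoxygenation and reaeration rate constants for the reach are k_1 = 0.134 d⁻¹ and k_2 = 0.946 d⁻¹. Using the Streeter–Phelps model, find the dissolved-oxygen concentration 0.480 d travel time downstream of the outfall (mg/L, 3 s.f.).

DO ≈ 7.03 mg/L

Mixed DO = (28.2×8.02 + 4.14×0.450)/(28.2+4.14) = 228.0/32.34 = 7.051 mg/L.
Mixed L₀ = (28.2×1.70 + 4.14×171)/(32.34) = 755.9/32.34 = 23.37 mg/L.
Initial deficit D₀ = C_s − DO₀ = 10.2 − 7.051 = 3.149 mg/L.
D(0.480) = [0.134×23.37/(0.946−0.134)](e^(−0.134×0.480) − e^(−0.946×0.480)) + 3.149 e^(−0.946×0.480)
= 3.857 × (0.9377 − 0.6350) + 3.149 × 0.6350 = 3.167 mg/L.
DO = 10.2 − 3.167 = 7.033 mg/L.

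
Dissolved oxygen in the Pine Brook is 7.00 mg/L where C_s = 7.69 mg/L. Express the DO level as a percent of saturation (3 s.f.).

91.0 % saturation

% saturation = C/C_s × 100 = 7.00/7.69 × 100 = 91.0 %.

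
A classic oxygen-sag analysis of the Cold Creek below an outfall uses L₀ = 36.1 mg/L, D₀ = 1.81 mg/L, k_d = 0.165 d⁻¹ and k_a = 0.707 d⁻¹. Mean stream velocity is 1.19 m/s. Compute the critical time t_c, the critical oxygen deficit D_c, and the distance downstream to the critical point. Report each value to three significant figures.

t_c ≈ 2.35 d; D_c ≈ 5.71 mg/L; x_c ≈ 242 km

With k_a/k_d = 4.285 and 1 − D₀(k_a−k_d)/(k_d L₀) = 0.8353,
t_c = ln(4.285 × 0.8353) / (0.707 − 0.165) = ln(3.579) / 0.5420 = 1.275/0.5420 = 2.353 d.
D_c = (k_d/k_a) L₀ e^(−k_d t_c) = (0.165/0.707) × 36.1 × e^(−0.165×2.353) = 0.2334 × 36.1 × 0.6783 = 5.715 mg/L.
x_c = v t_c = 1.19 m/s × 2.353 d × 86400 s/d = 241900 m ≈ 242 km.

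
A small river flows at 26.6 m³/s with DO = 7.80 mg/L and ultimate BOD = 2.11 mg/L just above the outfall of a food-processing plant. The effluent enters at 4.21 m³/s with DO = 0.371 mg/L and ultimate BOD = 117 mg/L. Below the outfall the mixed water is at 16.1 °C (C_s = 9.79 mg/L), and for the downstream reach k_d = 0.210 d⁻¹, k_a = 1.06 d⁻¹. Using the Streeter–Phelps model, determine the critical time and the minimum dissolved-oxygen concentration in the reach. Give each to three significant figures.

Mixed DO = (26.6×7.80 + 4.21×0.371)/(26.6+4.21) = 209.0/30.81 = 6.785 mg/L.
Mixed L₀ = (26.6×2.11 + 4.21×117)/(30.81) = 548.7/30.81 = 17.81 mg/L.
Initial deficit D₀ = C_s − DO₀ = 9.79 − 6.785 = 3.005 mg/L.
t_c = (1/0.8500) ln[(1.06/0.210)(1 − 3.005×0.8500/(0.210×17.81))] = 1.176 × ln(1.600) = 0.5530 d.
D_c = (0.210/1.06) × 17.81 × e^(−0.210×0.5530) = 0.1981 × 17.81 × 0.8904 = 3.141 mg/L.
Minimum DO = 9.79 − 3.141 = 6.649 mg/L.

t_c ≈ 0.553 d; minimum DO ≈ 6.65 mg/L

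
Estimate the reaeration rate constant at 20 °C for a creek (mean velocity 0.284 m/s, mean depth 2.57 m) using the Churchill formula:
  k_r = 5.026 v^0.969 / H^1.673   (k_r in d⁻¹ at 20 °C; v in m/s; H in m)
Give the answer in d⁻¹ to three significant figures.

k_r ≈ 0.306 d⁻¹

k_r = 5.026 × 0.284^0.969 / 2.57^1.673 = 5.026 × 0.2953 / 4.851 = 0.3060 d⁻¹.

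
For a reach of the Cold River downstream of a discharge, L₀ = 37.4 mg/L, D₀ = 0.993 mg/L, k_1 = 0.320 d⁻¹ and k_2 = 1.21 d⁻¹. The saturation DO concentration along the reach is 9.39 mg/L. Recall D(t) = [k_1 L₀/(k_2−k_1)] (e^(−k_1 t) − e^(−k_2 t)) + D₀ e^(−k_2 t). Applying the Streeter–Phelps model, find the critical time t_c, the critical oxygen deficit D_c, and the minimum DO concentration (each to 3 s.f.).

t_c ≈ 1.41 d; D_c ≈ 6.30 mg/L; min DO ≈ 3.09 mg/L

With k_2/k_1 = 3.781 and 1 − D₀(k_2−k_1)/(k_1 L₀) = 0.9262,
t_c = ln(3.781 × 0.9262) / (1.21 − 0.320) = ln(3.502) / 0.8900 = 1.253/0.8900 = 1.408 d.
D_c = (k_1/k_2) L₀ e^(−k_1 t_c) = (0.320/1.21) × 37.4 × e^(−0.320×1.408) = 0.2645 × 37.4 × 0.6372 = 6.303 mg/L.
Minimum DO = C_s − D_c = 9.39 − 6.303 = 3.087 mg/L.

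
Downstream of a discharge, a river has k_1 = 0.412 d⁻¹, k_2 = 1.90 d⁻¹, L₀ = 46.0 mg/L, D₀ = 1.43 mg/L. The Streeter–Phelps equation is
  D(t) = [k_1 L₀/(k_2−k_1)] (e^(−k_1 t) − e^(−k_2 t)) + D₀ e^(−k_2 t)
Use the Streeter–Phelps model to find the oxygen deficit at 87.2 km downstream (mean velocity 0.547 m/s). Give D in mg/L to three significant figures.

D ≈ 5.62 mg/L

Travel time t = x/v = 87.2 km / (0.547 m/s) = 87200 m / 0.547 m/s = 159400 s = 1.845 d.
k_1 L₀/(k_2−k_1) = 0.412×46.0/(1.90−0.412) = 18.95/1.488 = 12.74 mg/L.
e^(−k_1 t) = e^(−0.412×1.845) = 0.4676; e^(−k_2 t) = e^(−1.90×1.845) = 0.03003.
D = 12.74 × (0.4676 − 0.03003) + 1.43 × 0.03003 = 5.573 + 0.04294 = 5.616 mg/L.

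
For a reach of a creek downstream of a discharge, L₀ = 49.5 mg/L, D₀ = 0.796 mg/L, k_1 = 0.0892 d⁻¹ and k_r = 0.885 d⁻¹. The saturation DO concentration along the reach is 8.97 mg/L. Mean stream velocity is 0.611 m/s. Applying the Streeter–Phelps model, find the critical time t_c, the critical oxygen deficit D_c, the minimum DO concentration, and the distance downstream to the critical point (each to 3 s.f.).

t_c ≈ 2.69 d; D_c ≈ 3.93 mg/L; min DO ≈ 5.04 mg/L; x_c ≈ 142 km

t_c = [1/(k_r−k_1)] ln[(k_r/k_1)(1 − D₀(k_r−k_1)/(k_1 L₀))]
= [1/(0.885−0.0892)] ln[(0.885/0.0892)(1 − 0.796×0.7958/(0.0892×49.5))]
= (1/0.7958) ln[9.922 × 0.8565] = 1.257 × ln(8.498) = 1.257 × 2.140 = 2.689 d.
L(t_c) = L₀ e^(−k_1 t_c) = 49.5 × 0.7867 = 38.94 mg/L, and at the critical point k_r D_c = k_1 L, so D_c = (0.0892/0.885) × 38.94 = 3.925 mg/L.
Minimum DO = C_s − D_c = 8.97 − 3.925 = 5.045 mg/L.
x_c = v t_c = 0.611 m/s × 2.689 d × 86400 s/d = 141900 m ≈ 142 km.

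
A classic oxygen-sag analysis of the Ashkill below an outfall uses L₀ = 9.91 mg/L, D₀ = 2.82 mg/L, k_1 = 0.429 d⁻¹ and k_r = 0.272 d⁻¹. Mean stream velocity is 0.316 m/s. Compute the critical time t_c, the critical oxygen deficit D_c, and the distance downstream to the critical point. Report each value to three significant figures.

t_c = [1/(k_r−k_1)] ln[(k_r/k_1)(1 − D₀(k_r−k_1)/(k_1 L₀))]
= [1/(0.272−0.429)] ln[(0.272/0.429)(1 − 2.82×-0.1570/(0.429×9.91))]
= (1/-0.1570) ln[0.6340 × 1.104] = -6.369 × ln(0.7001) = -6.369 × -0.3566 = 2.271 d.
D_c = (k_1/k_r) L₀ e^(−k_1 t_c) = (0.429/0.272) × 9.91 × e^(−0.429×2.271) = 1.577 × 9.91 × 0.3774 = 5.899 mg/L.
x_c = v t_c = 0.316 m/s × 2.271 d × 86400 s/d = 62010 m ≈ 62.0 km.

t_c ≈ 2.27 d; D_c ≈ 5.90 mg/L; x_c ≈ 62.0 km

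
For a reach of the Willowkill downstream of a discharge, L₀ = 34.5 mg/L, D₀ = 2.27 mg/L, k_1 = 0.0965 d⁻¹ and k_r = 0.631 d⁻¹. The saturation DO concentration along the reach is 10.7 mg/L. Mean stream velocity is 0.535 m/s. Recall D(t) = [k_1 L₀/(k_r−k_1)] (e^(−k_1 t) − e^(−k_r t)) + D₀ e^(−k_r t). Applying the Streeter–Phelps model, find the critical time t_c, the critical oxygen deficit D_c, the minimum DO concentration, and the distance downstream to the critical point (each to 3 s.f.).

t_c ≈ 2.67 d; D_c ≈ 4.08 mg/L; min DO ≈ 6.62 mg/L; x_c ≈ 123 km

t_c = [1/(k_r−k_1)] ln[(k_r/k_1)(1 − D₀(k_r−k_1)/(k_1 L₀))]
= [1/(0.631−0.0965)] ln[(0.631/0.0965)(1 − 2.27×0.5345/(0.0965×34.5))]
= (1/0.5345) ln[6.539 × 0.6356] = 1.871 × ln(4.156) = 1.871 × 1.425 = 2.665 d.
L(t_c) = L₀ e^(−k_1 t_c) = 34.5 × 0.7732 = 26.68 mg/L, and at the critical point k_r D_c = k_1 L, so D_c = (0.0965/0.631) × 26.68 = 4.080 mg/L.
Minimum DO = C_s − D_c = 10.7 − 4.080 = 6.620 mg/L.
x_c = v t_c = 0.535 m/s × 2.665 d × 86400 s/d = 123200 m ≈ 123 km.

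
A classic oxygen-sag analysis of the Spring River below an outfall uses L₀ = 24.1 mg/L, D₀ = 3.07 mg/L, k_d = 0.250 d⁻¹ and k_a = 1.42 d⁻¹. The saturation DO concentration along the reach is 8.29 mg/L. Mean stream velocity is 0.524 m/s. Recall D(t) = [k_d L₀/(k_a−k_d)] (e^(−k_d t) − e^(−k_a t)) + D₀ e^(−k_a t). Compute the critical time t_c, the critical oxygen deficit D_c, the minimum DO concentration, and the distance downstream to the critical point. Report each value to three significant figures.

t_c = [1/(k_a−k_d)] ln[(k_a/k_d)(1 − D₀(k_a−k_d)/(k_d L₀))]
= [1/(1.42−0.250)] ln[(1.42/0.250)(1 − 3.07×1.170/(0.250×24.1))]
= (1/1.170) ln[5.680 × 0.4038] = 0.8547 × ln(2.294) = 0.8547 × 0.8302 = 0.7096 d.
L(t_c) = L₀ e^(−k_d t_c) = 24.1 × 0.8375 = 20.18 mg/L, and at the critical point k_a D_c = k_d L, so D_c = (0.250/1.42) × 20.18 = 3.553 mg/L.
Minimum DO = C_s − D_c = 8.29 − 3.553 = 4.737 mg/L.
x_c = v t_c = 0.524 m/s × 0.7096 d × 86400 s/d = 32120 m ≈ 32.1 km.

t_c ≈ 0.710 d; D_c ≈ 3.55 mg/L; min DO ≈ 4.74 mg/L; x_c ≈ 32.1 km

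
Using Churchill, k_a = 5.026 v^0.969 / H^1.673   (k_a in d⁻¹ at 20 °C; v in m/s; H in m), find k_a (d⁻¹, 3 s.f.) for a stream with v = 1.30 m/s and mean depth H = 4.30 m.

k_a = 5.026 × 1.30^0.969 / 4.30^1.673 = 5.026 × 1.289 / 11.48 = 0.5647 d⁻¹.

k_a ≈ 0.565 d⁻¹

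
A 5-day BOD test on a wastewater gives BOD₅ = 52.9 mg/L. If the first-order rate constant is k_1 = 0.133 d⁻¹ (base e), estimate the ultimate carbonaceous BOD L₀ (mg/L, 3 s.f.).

BOD₅ = L₀(1 − e^(−5k_1)) ⇒ L₀ = BOD₅ / (1 − e^(−5×0.133))
= 52.9 / (1 − 0.5143) = 52.9 / 0.4857 = 108.9 mg/L.

L₀ ≈ 109 mg/L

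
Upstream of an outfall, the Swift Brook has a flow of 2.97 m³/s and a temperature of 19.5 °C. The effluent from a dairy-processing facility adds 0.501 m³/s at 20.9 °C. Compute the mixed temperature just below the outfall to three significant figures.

Flow-weighted mixing: C = (Q_r C_r + Q_w C_w)/(Q_r + Q_w)
= (2.97×19.5 + 0.501×20.9)/(2.97 + 0.501) = 68.39/3.471 = 19.70 °C.

19.7 °C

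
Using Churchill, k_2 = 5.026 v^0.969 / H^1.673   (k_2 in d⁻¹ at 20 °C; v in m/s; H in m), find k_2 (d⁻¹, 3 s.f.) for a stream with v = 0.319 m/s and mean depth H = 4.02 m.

k_2 = 5.026 × 0.319^0.969 / 4.02^1.673 = 5.026 × 0.3305 / 10.25 = 0.1620 d⁻¹.

k_2 ≈ 0.162 d⁻¹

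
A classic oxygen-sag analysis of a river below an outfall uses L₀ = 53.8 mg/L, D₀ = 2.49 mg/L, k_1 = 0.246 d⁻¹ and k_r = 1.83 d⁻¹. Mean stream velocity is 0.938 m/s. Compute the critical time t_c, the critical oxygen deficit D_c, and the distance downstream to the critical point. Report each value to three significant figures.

t_c ≈ 1.04 d; D_c ≈ 5.59 mg/L; x_c ≈ 84.6 km

At the critical point dD/dt = 0, so k_1 L₀ e^(−k_1 t) = k_r D. Substituting D(t) from the Streeter–Phelps equation and solving for t gives
t_c = ln[(k_r/k_1)(1 − D₀(k_r−k_1)/(k_1 L₀))] / (k_r−k_1).
Here k_r−k_1 = 1.584 d⁻¹ and 1 − D₀(k_r−k_1)/(k_1 L₀) = 1 − 2.49×1.584/(0.246×53.8) = 0.7020, so
t_c = ln(7.439 × 0.7020) / 1.584 = 1.653 / 1.584 = 1.043 d.
D_c = (k_1/k_r) L₀ e^(−k_1 t_c) = (0.246/1.83) × 53.8 × e^(−0.246×1.043) = 0.1344 × 53.8 × 0.7736 = 5.595 mg/L.
x_c = v t_c = 0.938 m/s × 1.043 d × 86400 s/d = 84570 m ≈ 84.6 km.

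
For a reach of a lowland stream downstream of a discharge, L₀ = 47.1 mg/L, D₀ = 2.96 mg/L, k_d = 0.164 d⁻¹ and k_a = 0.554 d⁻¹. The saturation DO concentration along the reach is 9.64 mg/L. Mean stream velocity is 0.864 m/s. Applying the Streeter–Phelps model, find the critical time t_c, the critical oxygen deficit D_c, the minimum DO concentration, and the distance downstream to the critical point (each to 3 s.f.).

t_c = [1/(k_a−k_d)] ln[(k_a/k_d)(1 − D₀(k_a−k_d)/(k_d L₀))]
= [1/(0.554−0.164)] ln[(0.554/0.164)(1 − 2.96×0.3900/(0.164×47.1))]
= (1/0.3900) ln[3.378 × 0.8506] = 2.564 × ln(2.873) = 2.564 × 1.055 = 2.706 d.
L(t_c) = L₀ e^(−k_d t_c) = 47.1 × 0.6416 = 30.22 mg/L, and at the critical point k_a D_c = k_d L, so D_c = (0.164/0.554) × 30.22 = 8.946 mg/L.
Minimum DO = C_s − D_c = 9.64 − 8.946 = 0.6945 mg/L.
x_c = v t_c = 0.864 m/s × 2.706 d × 86400 s/d = 202000 m ≈ 202 km.

t_c ≈ 2.71 d; D_c ≈ 8.95 mg/L; min DO ≈ 0.694 mg/L; x_c ≈ 202 km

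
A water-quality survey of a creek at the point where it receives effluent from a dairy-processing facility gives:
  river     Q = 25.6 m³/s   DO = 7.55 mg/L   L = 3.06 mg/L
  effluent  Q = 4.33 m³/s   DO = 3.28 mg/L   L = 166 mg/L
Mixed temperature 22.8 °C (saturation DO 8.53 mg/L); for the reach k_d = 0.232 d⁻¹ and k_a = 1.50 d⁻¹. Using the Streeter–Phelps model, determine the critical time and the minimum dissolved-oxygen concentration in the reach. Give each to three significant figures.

t_c ≈ 1.16 d; minimum DO ≈ 5.38 mg/L

Mixed DO = (25.6×7.55 + 4.33×3.28)/(25.6+4.33) = 207.5/29.93 = 6.932 mg/L.
Mixed L₀ = (25.6×3.06 + 4.33×166)/(29.93) = 797.1/29.93 = 26.63 mg/L.
Initial deficit D₀ = C_s − DO₀ = 8.53 − 6.932 = 1.598 mg/L.
t_c = (1/1.268) ln[(1.50/0.232)(1 − 1.598×1.268/(0.232×26.63))] = 0.7886 × ln(4.346) = 1.159 d.
D_c = (0.232/1.50) × 26.63 × e^(−0.232×1.159) = 0.1547 × 26.63 × 0.7643 = 3.148 mg/L.
Minimum DO = 8.53 − 3.148 = 5.382 mg/L.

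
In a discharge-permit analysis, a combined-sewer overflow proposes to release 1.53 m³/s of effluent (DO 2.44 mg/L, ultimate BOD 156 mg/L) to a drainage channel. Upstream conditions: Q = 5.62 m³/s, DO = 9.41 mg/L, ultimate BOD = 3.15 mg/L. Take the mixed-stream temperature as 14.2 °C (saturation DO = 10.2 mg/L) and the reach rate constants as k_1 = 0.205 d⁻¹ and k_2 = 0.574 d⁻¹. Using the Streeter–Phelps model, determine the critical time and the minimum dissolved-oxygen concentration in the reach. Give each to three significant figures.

Mixed DO = (5.62×9.41 + 1.53×2.44)/(5.62+1.53) = 56.62/7.150 = 7.919 mg/L.
Mixed L₀ = (5.62×3.15 + 1.53×156)/(7.150) = 256.4/7.150 = 35.86 mg/L.
Initial deficit D₀ = C_s − DO₀ = 10.2 − 7.919 = 2.281 mg/L.
t_c = (1/0.3690) ln[(0.574/0.205)(1 − 2.281×0.3690/(0.205×35.86))] = 2.710 × ln(2.479) = 2.461 d.
D_c = (0.205/0.574) × 35.86 × e^(−0.205×2.461) = 0.3571 × 35.86 × 0.6038 = 7.733 mg/L.
Minimum DO = 10.2 − 7.733 = 2.467 mg/L.

t_c ≈ 2.46 d; minimum DO ≈ 2.47 mg/L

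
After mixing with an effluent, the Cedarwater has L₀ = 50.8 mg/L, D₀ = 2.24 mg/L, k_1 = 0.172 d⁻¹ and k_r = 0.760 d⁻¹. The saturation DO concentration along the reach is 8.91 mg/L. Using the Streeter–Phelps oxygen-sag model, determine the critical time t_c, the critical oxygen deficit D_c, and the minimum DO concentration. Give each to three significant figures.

t_c ≈ 2.25 d; D_c ≈ 7.81 mg/L; min DO ≈ 1.10 mg/L

t_c = [1/(k_r−k_1)] ln[(k_r/k_1)(1 − D₀(k_r−k_1)/(k_1 L₀))]
= [1/(0.760−0.172)] ln[(0.760/0.172)(1 − 2.24×0.5880/(0.172×50.8))]
= (1/0.5880) ln[4.419 × 0.8493] = 1.701 × ln(3.753) = 1.701 × 1.322 = 2.249 d.
D_c = (k_1/k_r) L₀ e^(−k_1 t_c) = (0.172/0.760) × 50.8 × e^(−0.172×2.249) = 0.2263 × 50.8 × 0.6792 = 7.809 mg/L.
Minimum DO = C_s − D_c = 8.91 − 7.809 = 1.101 mg/L.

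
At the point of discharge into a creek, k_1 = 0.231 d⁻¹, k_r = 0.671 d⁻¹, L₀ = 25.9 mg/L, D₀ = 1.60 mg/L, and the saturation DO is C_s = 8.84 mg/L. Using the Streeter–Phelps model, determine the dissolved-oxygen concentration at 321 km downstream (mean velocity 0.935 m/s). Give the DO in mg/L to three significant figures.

Travel time t = x/v = 321 km / (0.935 m/s) = 321000 m / 0.935 m/s = 343300 s = 3.974 d.
k_1 L₀/(k_r−k_1) = 0.231×25.9/(0.671−0.231) = 5.983/0.4400 = 13.60 mg/L.
e^(−k_1 t) = e^(−0.231×3.974) = 0.3994; e^(−k_r t) = e^(−0.671×3.974) = 0.06951.
D = 13.60 × (0.3994 − 0.06951) + 1.60 × 0.06951 = 4.485 + 0.1112 = 4.596 mg/L.
DO = C_s − D = 8.84 − 4.596 = 4.244 mg/L.

DO ≈ 4.24 mg/L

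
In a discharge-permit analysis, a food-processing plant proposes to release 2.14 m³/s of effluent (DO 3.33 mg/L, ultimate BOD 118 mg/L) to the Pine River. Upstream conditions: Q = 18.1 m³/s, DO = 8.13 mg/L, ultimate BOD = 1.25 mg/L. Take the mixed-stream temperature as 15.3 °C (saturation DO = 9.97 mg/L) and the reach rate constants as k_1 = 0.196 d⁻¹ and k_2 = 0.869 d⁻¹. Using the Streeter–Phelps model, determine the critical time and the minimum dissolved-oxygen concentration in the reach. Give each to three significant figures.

Mixed DO = (18.1×8.13 + 2.14×3.33)/(18.1+2.14) = 154.3/20.24 = 7.622 mg/L.
Mixed L₀ = (18.1×1.25 + 2.14×118)/(20.24) = 275.1/20.24 = 13.59 mg/L.
Initial deficit D₀ = C_s − DO₀ = 9.97 − 7.622 = 2.348 mg/L.
t_c = (1/0.6730) ln[(0.869/0.196)(1 − 2.348×0.6730/(0.196×13.59))] = 1.486 × ln(1.805) = 0.8773 d.
D_c = (0.196/0.869) × 13.59 × e^(−0.196×0.8773) = 0.2255 × 13.59 × 0.8420 = 2.582 mg/L.
Minimum DO = 9.97 − 2.582 = 7.388 mg/L.

t_c ≈ 0.877 d; minimum DO ≈ 7.39 mg/L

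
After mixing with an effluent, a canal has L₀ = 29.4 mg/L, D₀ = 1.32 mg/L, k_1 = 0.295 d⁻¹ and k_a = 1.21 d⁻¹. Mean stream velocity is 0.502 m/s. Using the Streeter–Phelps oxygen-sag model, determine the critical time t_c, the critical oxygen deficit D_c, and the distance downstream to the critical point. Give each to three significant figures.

t_c = [1/(k_a−k_1)] ln[(k_a/k_1)(1 − D₀(k_a−k_1)/(k_1 L₀))]
= [1/(1.21−0.295)] ln[(1.21/0.295)(1 − 1.32×0.9150/(0.295×29.4))]
= (1/0.9150) ln[4.102 × 0.8607] = 1.093 × ln(3.530) = 1.093 × 1.261 = 1.379 d.
D_c = (k_1/k_a) L₀ e^(−k_1 t_c) = (0.295/1.21) × 29.4 × e^(−0.295×1.379) = 0.2438 × 29.4 × 0.6658 = 4.773 mg/L.
x_c = v t_c = 0.502 m/s × 1.379 d × 86400 s/d = 59790 m ≈ 59.8 km.

t_c ≈ 1.38 d; D_c ≈ 4.77 mg/L; x_c ≈ 59.8 km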